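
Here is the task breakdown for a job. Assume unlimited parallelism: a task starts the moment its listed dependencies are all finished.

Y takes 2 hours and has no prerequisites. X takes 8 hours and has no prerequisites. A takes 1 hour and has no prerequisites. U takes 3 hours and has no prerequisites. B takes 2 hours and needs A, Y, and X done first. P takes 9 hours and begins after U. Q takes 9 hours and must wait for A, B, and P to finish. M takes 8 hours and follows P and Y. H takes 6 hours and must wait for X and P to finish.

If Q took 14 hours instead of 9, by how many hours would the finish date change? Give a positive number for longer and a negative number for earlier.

As given, the longest chain is U→P→Q = 3+9+9 = 21, so the finish is 21 hours.
Q lies on that path, so at 14 hours the path becomes 26 hours.
That remains the longest chain; total 26 hours.
Change in finish: 26 − 21 = +5 hours.

5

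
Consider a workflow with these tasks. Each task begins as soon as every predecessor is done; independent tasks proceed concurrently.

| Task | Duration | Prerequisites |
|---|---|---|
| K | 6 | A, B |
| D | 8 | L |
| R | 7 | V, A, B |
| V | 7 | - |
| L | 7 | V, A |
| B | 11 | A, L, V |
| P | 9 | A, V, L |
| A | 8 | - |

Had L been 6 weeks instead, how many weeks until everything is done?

32

Critical path before the change: A→L→B→R = 8+7+11+7 = 33 giving 33 weeks.
L lies on that path, so at 6 weeks the path becomes 32 weeks.
The critical path is still A→L→B→R; finish is now 32 weeks.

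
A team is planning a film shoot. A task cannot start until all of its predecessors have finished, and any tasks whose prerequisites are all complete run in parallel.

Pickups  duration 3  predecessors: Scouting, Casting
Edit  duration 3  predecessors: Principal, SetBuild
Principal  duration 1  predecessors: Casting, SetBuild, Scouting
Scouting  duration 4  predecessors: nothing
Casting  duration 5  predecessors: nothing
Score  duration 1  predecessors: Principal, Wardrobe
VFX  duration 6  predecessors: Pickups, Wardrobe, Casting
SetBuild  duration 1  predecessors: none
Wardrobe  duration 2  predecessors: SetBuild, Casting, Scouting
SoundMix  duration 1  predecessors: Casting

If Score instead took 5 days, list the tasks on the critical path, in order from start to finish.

Casting, Pickups, VFX

Baseline: Casting→Pickups→VFX = 5+3+6 = 14 → 14 days.
The longest path through Score is only 8 days, so Score has float 6.
No other chain overtakes it, so the finish is 14 days.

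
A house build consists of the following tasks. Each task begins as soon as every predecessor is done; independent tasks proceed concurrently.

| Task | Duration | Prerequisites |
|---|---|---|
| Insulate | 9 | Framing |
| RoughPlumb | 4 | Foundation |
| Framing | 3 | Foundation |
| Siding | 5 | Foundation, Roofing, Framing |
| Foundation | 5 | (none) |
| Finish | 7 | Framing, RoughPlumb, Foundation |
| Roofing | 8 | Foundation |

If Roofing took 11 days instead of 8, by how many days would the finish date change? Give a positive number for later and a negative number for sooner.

Actual critical path: Foundation→Roofing→Siding = 5+8+5 = 18 ⇒ 18 days.
Roofing is on the critical path; changing it to 11 makes that path 21 days.
That remains the longest chain; total 21 days.
Change in finish: 21 − 18 = +3 days.

3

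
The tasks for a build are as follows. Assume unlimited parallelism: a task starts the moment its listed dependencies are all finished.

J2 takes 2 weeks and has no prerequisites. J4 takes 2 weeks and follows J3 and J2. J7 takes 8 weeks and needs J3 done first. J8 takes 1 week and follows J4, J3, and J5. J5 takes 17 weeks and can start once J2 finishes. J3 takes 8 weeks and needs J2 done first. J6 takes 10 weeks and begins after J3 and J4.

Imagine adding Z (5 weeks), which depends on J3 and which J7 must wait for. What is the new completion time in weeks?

23

Originally the schedule takes 22 weeks.
With Z inserted, J7 now waits for max(J3, Z).
New critical path: J2→J3→Z→J7 = 2+8+5+8 = 23 ⇒ 23 weeks.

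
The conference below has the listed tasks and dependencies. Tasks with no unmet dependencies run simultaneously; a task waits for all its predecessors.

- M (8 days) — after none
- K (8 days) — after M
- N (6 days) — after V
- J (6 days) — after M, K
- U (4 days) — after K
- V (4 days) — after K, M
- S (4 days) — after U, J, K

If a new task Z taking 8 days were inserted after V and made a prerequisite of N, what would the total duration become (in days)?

Originally the schedule takes 26 days.
With Z inserted, N now waits for max(V, Z).
New critical path: M→K→V→Z→N = 8+8+4+8+6 = 34 ⇒ 34 days.

34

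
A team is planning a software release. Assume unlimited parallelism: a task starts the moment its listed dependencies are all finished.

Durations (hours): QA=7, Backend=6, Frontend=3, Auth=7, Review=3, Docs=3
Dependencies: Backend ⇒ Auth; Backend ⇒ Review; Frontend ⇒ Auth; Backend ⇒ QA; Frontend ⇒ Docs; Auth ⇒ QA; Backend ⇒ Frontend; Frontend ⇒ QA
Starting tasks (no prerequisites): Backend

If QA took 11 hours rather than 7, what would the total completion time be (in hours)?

27

The binding path is Backend→Frontend→Auth→QA = 6+3+7+7 = 23; finish at 23 hours.
QA lies on that path, so at 11 hours the path becomes 27 hours.
The critical path is still Backend→Frontend→Auth→QA; finish is now 27 hours.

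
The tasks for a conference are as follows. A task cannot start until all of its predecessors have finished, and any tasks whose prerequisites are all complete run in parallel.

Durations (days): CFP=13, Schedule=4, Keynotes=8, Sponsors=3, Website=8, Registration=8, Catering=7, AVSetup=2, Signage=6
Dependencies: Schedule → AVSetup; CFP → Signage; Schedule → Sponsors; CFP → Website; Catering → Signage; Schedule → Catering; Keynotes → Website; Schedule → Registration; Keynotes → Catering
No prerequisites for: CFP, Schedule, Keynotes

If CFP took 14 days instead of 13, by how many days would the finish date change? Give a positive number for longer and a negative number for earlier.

As given, the longest chain is CFP→Website = 13+8 = 21, so the finish is 21 days.
Since CFP is critical, the +1 change carries straight to that chain (now 22 days).
The critical path is still CFP→Website; finish is now 22 days.
Change in finish: 22 − 21 = +1 days.

1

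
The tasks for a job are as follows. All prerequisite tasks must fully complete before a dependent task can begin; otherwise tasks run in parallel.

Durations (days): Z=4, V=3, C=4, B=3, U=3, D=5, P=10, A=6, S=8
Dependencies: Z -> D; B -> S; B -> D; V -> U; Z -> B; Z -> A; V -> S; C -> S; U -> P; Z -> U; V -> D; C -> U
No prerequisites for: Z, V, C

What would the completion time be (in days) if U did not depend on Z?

17

Before: longest chain Z→U→P = 4+3+10 = 17, finish 17.
Dropping Z→U doesn't change U's earliest start (4); another predecessor still binds.
The longest chain is now C→U→P = 4+3+10 = 17, so the plan takes 17 days.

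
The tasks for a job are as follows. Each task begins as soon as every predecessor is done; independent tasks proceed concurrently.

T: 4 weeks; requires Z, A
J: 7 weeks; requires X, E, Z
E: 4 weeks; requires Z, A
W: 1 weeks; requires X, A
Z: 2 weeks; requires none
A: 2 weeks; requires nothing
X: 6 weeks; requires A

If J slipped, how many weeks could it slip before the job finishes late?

The longest chain is A→X→J = 2+6+7 = 15; overall finish 15 weeks.
The longest chain containing J totals 15 weeks.
Float = 15 − 15 = 0.

0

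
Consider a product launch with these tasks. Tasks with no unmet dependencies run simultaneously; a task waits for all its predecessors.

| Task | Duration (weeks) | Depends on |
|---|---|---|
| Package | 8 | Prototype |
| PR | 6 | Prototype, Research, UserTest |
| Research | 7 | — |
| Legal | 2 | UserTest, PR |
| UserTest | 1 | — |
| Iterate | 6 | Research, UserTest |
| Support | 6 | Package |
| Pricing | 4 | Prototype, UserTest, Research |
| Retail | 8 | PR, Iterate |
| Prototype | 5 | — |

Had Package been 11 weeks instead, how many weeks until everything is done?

As given, the longest chain is Research→Iterate→Retail = 7+6+8 = 21, so the finish is 21 weeks.
The longest path through Package is only 19 weeks, so Package has float 2.
Now Prototype→Package→Support = 5+11+6 = 22 is longest, so the finish becomes 22 weeks.

22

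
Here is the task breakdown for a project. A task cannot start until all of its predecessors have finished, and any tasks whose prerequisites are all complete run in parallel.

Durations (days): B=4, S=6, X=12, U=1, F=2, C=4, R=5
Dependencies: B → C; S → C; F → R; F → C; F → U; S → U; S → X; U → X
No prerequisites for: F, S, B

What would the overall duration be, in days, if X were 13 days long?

20

Critical path before the change: S→U→X = 6+1+12 = 19 giving 19 days.
Since X is critical, the +1 change carries straight to that chain (now 20 days).
That remains the longest chain; total 20 days.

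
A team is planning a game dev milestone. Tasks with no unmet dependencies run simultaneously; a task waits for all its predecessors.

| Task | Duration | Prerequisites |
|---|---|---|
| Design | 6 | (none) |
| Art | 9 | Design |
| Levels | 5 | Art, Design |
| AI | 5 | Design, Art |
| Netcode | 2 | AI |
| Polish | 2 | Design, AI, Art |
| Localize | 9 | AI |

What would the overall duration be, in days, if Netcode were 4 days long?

Actual critical path: Design→Art→AI→Localize = 6+9+5+9 = 29 ⇒ 29 days.
Netcode is off the critical path — its longest chain is 22 days, giving 7 of slack.
The critical path is still Design→Art→AI→Localize; finish is now 29 days.

29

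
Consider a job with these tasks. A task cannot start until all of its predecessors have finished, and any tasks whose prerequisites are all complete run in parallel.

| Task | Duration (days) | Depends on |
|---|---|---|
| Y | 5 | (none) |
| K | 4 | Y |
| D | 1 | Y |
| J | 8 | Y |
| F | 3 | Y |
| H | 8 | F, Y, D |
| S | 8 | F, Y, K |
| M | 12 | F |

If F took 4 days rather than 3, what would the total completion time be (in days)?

21

Actual critical path: Y→F→M = 5+3+12 = 20 ⇒ 20 days.
Since F is critical, the +1 change carries straight to that chain (now 21 days).
No other chain overtakes it, so the finish is 21 days.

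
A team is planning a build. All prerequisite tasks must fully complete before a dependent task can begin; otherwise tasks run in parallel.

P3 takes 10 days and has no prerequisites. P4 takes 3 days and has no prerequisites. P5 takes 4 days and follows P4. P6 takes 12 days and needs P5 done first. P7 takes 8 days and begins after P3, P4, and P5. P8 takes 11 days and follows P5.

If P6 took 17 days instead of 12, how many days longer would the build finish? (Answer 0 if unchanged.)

As given, the longest chain is P4→P5→P6 = 3+4+12 = 19, so the finish is 19 days.
P6 lies on that path, so at 17 days the path becomes 24 days.
The critical path is still P4→P5→P6; finish is now 24 days.
Change in finish: 24 − 19 = +5 days.

5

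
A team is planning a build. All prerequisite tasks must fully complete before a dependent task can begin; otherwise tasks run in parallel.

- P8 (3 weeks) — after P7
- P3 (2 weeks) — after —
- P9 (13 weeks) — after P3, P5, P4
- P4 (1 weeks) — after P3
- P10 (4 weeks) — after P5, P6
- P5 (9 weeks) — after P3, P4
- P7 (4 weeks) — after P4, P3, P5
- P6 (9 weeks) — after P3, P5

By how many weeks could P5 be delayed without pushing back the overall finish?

0

Critical path: P3→P4→P5→P6→P10 = 2+1+9+9+4 = 25, so the finish is 25 weeks.
P5 finishes as early as 12 and must finish by 12.
Float = 25 − 25 = 0.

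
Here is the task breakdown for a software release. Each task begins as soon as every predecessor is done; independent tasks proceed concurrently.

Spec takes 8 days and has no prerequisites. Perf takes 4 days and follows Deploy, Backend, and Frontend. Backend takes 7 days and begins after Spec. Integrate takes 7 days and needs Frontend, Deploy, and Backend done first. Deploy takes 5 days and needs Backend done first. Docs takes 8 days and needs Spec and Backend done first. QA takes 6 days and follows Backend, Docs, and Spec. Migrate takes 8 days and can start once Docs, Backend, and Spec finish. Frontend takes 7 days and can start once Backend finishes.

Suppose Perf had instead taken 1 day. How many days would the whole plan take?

31

Baseline: Spec→Backend→Docs→Migrate = 8+7+8+8 = 31 → 31 days.
Perf is off the critical path — its longest chain is 26 days, giving 5 of slack.
The critical path is still Spec→Backend→Docs→Migrate; finish is now 31 days.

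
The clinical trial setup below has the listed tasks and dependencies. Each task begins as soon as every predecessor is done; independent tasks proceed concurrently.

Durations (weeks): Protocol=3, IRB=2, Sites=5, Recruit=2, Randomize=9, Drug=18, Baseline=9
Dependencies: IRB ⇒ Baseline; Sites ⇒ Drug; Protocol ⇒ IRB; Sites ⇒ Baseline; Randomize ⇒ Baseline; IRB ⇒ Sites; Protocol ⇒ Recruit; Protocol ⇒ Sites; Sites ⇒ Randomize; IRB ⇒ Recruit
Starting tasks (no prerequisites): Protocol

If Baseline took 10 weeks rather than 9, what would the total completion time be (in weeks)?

Critical path before the change: Protocol→IRB→Sites→Randomize→Baseline = 3+2+5+9+9 = 28 giving 28 weeks.
Since Baseline is critical, the +1 change carries straight to that chain (now 29 weeks).
No other chain overtakes it, so the finish is 29 weeks.

29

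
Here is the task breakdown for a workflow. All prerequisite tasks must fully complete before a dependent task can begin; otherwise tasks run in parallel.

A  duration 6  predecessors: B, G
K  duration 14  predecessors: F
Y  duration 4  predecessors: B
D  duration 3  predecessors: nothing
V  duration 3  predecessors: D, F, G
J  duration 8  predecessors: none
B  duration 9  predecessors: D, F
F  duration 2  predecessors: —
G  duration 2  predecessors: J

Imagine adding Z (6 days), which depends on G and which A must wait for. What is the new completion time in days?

Originally the job takes 18 days.
With Z inserted, A now waits for max(B, G, Z).
New critical path: J→G→Z→A = 8+2+6+6 = 22 ⇒ 22 days.

22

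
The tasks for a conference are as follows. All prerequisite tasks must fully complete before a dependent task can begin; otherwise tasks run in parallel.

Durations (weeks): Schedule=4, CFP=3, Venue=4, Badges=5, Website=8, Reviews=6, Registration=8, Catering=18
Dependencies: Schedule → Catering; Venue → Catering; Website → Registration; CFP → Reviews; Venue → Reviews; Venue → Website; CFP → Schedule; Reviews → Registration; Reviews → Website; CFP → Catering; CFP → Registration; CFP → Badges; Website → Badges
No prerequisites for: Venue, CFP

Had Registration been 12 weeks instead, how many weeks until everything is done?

30

Baseline: Venue→Reviews→Website→Registration = 4+6+8+8 = 26 → 26 weeks.
Registration is on the critical path; changing it to 12 makes that path 30 weeks.
That remains the longest chain; total 30 weeks.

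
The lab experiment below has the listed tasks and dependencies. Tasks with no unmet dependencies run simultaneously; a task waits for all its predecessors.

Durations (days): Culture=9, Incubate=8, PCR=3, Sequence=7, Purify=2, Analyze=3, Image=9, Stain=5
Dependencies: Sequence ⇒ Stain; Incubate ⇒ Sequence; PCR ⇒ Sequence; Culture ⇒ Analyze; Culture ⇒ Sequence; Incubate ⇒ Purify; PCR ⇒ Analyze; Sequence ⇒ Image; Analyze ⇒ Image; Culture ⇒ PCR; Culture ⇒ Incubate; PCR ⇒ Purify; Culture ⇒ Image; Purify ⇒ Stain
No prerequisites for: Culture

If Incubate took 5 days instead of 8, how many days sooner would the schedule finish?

3

Critical path before the change: Culture→Incubate→Sequence→Image = 9+8+7+9 = 33 giving 33 days.
Incubate lies on that path, so at 5 days the path becomes 30 days.
That remains the longest chain; total 30 days.
Change in finish: 30 − 33 = -3 days.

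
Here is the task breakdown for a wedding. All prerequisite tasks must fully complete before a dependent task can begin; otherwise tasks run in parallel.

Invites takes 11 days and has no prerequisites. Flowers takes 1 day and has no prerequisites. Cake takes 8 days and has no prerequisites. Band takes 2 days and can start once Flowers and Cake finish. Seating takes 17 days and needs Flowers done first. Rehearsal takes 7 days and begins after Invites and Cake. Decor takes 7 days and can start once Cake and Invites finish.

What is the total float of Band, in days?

8

Invites→Rehearsal = 11+7 = 18 sets the makespan at 18 days.
Band finishes as early as 10 and must finish by 18.
Float = 18 − 10 = 8.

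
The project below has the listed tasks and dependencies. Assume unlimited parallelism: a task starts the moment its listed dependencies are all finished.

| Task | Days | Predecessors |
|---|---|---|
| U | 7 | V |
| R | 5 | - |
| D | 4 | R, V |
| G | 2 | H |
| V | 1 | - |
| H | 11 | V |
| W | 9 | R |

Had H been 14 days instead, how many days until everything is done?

17

Critical path before the change: V→H→G = 1+11+2 = 14 giving 14 days.
H is on the critical path; changing it to 14 makes that path 17 days.
No other chain overtakes it, so the finish is 17 days.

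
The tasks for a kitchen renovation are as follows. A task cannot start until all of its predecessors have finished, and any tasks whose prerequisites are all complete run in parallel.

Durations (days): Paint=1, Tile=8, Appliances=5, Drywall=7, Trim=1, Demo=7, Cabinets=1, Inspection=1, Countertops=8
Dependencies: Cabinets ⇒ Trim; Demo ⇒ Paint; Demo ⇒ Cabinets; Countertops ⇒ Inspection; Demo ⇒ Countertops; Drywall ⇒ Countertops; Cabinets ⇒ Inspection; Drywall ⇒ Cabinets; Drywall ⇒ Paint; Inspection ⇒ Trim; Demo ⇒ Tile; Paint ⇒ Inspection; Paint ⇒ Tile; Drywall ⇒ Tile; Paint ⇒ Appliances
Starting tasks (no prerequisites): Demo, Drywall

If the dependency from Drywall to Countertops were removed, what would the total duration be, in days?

17

Original critical path: Demo→Countertops→Inspection→Trim = 7+8+1+1 = 17 ⇒ 17 days.
Dropping Drywall→Countertops doesn't change Countertops's earliest start (7); another predecessor still binds.
New critical path: Demo→Countertops→Inspection→Trim = 7+8+1+1 = 17 ⇒ 17 days.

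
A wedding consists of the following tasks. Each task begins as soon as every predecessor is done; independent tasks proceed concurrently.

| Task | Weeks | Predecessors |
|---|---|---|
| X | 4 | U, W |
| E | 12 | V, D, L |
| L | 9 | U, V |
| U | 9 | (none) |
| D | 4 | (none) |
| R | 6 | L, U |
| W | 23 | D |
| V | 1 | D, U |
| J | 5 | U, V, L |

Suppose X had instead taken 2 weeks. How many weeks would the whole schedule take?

The binding path is D→W→X = 4+23+4 = 31; finish at 31 weeks.
Since X is critical, the -2 change carries straight to that chain (now 29 weeks).
Now U→V→L→E = 9+1+9+12 = 31 is longest, so the finish becomes 31 weeks.

31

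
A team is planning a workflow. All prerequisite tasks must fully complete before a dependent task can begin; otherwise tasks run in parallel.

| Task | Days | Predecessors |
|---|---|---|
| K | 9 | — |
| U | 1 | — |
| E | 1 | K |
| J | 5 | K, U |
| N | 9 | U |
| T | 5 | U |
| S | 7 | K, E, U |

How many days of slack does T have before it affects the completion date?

11

The longest chain is K→E→S = 9+1+7 = 17; overall finish 17 days.
T finishes as early as 6 and must finish by 17.
Float = 17 − 6 = 11.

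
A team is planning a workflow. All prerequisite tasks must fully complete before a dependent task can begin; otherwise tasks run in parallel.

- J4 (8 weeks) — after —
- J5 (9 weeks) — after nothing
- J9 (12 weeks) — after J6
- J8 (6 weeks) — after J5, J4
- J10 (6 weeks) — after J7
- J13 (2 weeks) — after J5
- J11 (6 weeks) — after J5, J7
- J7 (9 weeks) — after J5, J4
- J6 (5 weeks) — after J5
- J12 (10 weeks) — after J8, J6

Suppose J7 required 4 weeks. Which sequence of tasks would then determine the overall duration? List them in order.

Actual critical path: J5→J6→J9 = 9+5+12 = 26 ⇒ 26 weeks.
The longest path through J7 is only 24 weeks, so J7 has float 2.
That remains the longest chain; total 26 weeks.

J5, J6, J9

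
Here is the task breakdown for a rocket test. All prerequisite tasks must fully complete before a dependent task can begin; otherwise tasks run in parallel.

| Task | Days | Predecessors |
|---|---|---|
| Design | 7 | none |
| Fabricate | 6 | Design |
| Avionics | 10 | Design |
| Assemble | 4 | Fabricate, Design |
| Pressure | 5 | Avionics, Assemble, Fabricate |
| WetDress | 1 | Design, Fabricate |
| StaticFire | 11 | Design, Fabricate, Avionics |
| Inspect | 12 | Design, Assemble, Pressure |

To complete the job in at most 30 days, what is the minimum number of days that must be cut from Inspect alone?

4

Current finish: 34 days; target: 30.
Inspect is on every critical path, so each day cut from Inspect cuts the finish by one (this holds down to a finish of 28).
Need 34 − 30 = 4 days off Inspect → Inspect becomes 8 days, finish becomes 30.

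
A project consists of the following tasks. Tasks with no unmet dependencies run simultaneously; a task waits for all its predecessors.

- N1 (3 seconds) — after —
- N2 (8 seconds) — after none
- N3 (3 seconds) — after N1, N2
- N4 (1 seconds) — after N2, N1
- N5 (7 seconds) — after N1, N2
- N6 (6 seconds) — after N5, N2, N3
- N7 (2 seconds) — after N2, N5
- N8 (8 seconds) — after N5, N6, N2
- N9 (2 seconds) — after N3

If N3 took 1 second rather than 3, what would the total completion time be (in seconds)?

Critical path before the change: N2→N5→N6→N8 = 8+7+6+8 = 29 giving 29 seconds.
N3 has 4 seconds of float (longest path through it is 25).
The critical path is still N2→N5→N6→N8; finish is now 29 seconds.

29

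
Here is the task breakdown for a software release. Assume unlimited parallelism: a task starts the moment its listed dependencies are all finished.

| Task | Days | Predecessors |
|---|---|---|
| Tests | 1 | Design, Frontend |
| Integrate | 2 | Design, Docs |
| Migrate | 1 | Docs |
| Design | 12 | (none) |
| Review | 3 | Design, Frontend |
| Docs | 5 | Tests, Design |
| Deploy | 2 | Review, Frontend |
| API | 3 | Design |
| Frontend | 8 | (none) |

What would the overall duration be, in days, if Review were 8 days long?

22

As given, the longest chain is Design→Tests→Docs→Integrate = 12+1+5+2 = 20, so the finish is 20 days.
The longest path through Review is only 17 days, so Review has float 3.
The binding chain switches to Design→Review→Deploy = 12+8+2 = 22; finish 22 days.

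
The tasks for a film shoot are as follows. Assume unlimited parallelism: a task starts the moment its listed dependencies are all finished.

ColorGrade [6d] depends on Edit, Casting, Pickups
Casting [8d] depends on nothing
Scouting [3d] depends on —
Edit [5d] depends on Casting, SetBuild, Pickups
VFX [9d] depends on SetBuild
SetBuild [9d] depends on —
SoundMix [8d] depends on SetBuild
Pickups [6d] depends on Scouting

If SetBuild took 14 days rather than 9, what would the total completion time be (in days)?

Baseline: SetBuild→Edit→ColorGrade = 9+5+6 = 20 → 20 days.
Since SetBuild is critical, the +5 change carries straight to that chain (now 25 days).
The critical path is still SetBuild→Edit→ColorGrade; finish is now 25 days.

25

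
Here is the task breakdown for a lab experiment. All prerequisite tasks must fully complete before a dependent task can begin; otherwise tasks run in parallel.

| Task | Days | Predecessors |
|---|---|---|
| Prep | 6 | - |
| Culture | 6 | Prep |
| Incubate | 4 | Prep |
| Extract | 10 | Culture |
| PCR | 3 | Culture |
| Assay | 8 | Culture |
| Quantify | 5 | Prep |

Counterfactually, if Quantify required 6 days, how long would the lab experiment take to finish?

22

Baseline: Prep→Culture→Extract = 6+6+10 = 22 → 22 days.
Quantify has 11 days of float (longest path through it is 11).
No other chain overtakes it, so the finish is 22 days.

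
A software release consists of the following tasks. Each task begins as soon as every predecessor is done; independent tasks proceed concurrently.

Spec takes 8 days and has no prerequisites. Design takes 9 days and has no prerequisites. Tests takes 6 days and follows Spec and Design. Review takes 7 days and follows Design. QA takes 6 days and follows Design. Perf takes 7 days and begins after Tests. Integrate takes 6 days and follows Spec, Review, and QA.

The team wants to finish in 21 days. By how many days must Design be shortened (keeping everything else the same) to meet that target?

1

Current finish: 22 days; target: 21.
Design is on every critical path, so each day cut from Design cuts the finish by one (this holds down to a finish of 21).
Need 22 − 21 = 1 day off Design → Design becomes 8 days, finish becomes 21.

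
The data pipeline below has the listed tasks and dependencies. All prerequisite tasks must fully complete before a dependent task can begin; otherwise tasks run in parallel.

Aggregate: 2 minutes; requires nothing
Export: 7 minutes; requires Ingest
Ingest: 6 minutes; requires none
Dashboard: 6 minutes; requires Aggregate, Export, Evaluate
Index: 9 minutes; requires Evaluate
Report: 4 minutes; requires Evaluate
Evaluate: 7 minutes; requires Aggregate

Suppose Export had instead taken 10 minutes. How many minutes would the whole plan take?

22

Actual critical path: Ingest→Export→Dashboard = 6+7+6 = 19 ⇒ 19 minutes.
Export lies on that path, so at 10 minutes the path becomes 22 minutes.
No other chain overtakes it, so the finish is 22 minutes.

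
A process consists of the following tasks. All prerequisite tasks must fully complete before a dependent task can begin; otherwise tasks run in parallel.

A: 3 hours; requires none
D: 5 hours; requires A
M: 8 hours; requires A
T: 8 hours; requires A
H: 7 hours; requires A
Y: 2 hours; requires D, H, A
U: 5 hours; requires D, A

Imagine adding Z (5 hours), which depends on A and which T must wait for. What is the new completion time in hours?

16

Originally the plan takes 13 hours.
With Z inserted, T now waits for max(A, Z).
New critical path: A→Z→T = 3+5+8 = 16 ⇒ 16 hours.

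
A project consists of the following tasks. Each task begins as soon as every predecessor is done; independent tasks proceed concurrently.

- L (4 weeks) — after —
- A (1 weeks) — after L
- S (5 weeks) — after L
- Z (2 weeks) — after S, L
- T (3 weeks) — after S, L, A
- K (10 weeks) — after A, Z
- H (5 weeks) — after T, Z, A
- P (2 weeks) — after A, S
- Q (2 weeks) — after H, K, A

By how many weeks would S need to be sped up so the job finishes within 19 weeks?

Current finish: 23 weeks; target: 19.
S is on every critical path, so each week cut from S cuts the finish by one (this holds down to a finish of 19).
Need 23 − 19 = 4 weeks off S → S becomes 1 week, finish becomes 19.

4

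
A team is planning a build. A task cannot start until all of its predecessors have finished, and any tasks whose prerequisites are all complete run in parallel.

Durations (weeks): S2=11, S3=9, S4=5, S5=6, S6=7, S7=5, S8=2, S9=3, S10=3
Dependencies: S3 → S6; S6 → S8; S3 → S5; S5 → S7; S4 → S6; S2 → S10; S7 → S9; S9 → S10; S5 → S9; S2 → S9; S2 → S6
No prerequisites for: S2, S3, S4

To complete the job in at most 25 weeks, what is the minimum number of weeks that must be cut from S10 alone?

1

Current finish: 26 weeks; target: 25.
S10 is on every critical path, so each week cut from S10 cuts the finish by one (this holds down to a finish of 24).
Need 26 − 25 = 1 week off S10 → S10 becomes 2 weeks, finish becomes 25.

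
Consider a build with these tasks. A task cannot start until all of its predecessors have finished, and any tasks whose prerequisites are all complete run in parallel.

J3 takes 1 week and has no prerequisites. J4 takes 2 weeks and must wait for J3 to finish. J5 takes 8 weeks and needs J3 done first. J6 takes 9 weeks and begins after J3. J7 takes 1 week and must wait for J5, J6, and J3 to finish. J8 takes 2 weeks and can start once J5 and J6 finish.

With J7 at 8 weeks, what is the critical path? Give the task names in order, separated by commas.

The binding path is J3→J6→J8 = 1+9+2 = 12; finish at 12 weeks.
The longest path through J7 is only 11 weeks, so J7 has float 1.
Now J3→J6→J7 = 1+9+8 = 18 is longest, so the finish becomes 18 weeks.

J3, J6, J7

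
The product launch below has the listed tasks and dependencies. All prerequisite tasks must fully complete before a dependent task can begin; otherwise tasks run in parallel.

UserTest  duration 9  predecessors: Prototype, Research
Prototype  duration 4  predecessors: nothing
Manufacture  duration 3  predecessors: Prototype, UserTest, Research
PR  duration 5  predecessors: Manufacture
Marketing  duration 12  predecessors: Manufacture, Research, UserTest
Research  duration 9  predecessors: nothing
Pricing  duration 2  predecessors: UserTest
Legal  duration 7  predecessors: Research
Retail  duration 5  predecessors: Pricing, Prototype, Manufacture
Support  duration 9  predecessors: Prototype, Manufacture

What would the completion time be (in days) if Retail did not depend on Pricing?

Before: longest chain Research→UserTest→Manufacture→Marketing = 9+9+3+12 = 33, finish 33.
Dropping Pricing→Retail doesn't change Retail's earliest start (21); another predecessor still binds.
After: Research→UserTest→Manufacture→Marketing = 9+9+3+12 = 33 → 33 days.

33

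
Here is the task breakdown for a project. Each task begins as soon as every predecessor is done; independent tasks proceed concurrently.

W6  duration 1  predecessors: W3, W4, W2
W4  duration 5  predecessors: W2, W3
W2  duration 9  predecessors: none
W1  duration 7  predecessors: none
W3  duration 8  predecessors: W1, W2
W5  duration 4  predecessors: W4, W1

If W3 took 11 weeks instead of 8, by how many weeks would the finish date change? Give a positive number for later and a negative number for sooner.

As given, the longest chain is W2→W3→W4→W5 = 9+8+5+4 = 26, so the finish is 26 weeks.
W3 lies on that path, so at 11 weeks the path becomes 29 weeks.
The critical path is still W2→W3→W4→W5; finish is now 29 weeks.
Change in finish: 29 − 26 = +3 weeks.

3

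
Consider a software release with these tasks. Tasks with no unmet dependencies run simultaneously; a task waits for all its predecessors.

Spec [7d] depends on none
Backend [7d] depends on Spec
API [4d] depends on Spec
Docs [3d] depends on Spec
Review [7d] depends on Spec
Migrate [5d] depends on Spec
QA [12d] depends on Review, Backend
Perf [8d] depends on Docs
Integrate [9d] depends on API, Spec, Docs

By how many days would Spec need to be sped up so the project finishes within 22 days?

4

Current finish: 26 days; target: 22.
Spec is on every critical path, so each day cut from Spec cuts the finish by one (this holds down to a finish of 20).
Need 26 − 22 = 4 days off Spec → Spec becomes 3 days, finish becomes 22.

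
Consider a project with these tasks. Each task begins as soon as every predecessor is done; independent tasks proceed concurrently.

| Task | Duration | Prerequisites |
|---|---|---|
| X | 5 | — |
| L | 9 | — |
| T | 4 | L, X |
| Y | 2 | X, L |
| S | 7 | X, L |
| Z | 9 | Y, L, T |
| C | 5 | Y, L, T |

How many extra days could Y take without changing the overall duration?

Critical path: L→T→Z = 9+4+9 = 22, so the finish is 22 days.
Longest path through Y: 20 days (earliest finish 11, latest finish 13).
Float = 22 − 20 = 2.

2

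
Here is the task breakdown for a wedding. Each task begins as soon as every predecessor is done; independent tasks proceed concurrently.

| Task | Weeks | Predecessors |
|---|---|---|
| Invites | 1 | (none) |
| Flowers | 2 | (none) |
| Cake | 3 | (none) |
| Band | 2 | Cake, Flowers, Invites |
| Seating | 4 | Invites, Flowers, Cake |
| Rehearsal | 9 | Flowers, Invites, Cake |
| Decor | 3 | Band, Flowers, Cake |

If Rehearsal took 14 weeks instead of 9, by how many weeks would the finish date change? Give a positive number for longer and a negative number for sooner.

5

Actual critical path: Cake→Rehearsal = 3+9 = 12 ⇒ 12 weeks.
Since Rehearsal is critical, the +5 change carries straight to that chain (now 17 weeks).
That remains the longest chain; total 17 weeks.
Change in finish: 17 − 12 = +5 weeks.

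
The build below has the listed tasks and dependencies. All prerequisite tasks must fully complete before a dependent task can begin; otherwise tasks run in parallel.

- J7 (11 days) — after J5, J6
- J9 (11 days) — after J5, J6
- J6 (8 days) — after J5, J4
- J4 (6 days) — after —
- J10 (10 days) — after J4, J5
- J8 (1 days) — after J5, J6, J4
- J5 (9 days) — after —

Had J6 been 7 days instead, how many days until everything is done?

27

Actual critical path: J5→J6→J7 = 9+8+11 = 28 ⇒ 28 days.
J6 is on the critical path; changing it to 7 makes that path 27 days.
No other chain overtakes it, so the finish is 27 days.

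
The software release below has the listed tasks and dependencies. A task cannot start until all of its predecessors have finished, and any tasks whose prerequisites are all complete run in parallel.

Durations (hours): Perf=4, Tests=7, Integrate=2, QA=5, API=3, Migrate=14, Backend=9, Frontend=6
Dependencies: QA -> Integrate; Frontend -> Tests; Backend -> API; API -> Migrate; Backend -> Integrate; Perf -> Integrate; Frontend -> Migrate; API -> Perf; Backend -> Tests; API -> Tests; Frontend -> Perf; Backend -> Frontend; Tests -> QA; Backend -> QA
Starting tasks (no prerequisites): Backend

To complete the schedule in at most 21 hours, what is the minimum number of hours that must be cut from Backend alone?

Current finish: 29 hours; target: 21.
Backend is on every critical path, so each hour cut from Backend cuts the finish by one (this holds down to a finish of 21).
Need 29 − 21 = 8 hours off Backend → Backend becomes 1 hour, finish becomes 21.

8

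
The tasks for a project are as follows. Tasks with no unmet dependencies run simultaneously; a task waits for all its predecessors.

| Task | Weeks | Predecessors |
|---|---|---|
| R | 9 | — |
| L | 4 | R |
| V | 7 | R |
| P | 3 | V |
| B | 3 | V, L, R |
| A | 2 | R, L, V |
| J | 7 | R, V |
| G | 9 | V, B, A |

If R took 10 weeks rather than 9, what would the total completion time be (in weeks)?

Baseline: R→V→B→G = 9+7+3+9 = 28 → 28 weeks.
Since R is critical, the +1 change carries straight to that chain (now 29 weeks).
The critical path is still R→V→B→G; finish is now 29 weeks.

29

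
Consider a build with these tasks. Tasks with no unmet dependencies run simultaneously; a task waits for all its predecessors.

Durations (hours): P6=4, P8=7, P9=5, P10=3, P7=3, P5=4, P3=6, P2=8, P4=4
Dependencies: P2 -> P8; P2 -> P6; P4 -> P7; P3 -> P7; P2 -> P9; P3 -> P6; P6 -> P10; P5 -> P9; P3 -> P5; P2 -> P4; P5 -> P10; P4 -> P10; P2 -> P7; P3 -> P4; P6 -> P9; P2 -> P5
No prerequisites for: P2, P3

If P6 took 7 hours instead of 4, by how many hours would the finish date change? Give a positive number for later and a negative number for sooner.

3

Baseline: P2→P6→P9 = 8+4+5 = 17 → 17 hours.
Since P6 is critical, the +3 change carries straight to that chain (now 20 hours).
That remains the longest chain; total 20 hours.
Change in finish: 20 − 17 = +3 hours.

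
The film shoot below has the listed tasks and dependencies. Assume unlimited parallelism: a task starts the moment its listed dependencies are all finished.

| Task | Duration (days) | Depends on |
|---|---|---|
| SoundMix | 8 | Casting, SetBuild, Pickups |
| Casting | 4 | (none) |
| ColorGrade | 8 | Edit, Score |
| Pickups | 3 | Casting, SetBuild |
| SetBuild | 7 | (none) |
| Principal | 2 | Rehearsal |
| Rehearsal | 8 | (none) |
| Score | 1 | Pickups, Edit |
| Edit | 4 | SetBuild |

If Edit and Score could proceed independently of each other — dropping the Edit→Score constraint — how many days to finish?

19

Original critical path: SetBuild→Edit→Score→ColorGrade = 7+4+1+8 = 20 ⇒ 20 days.
Without Edit→Score, Score's earliest start moves from 11 to 10.
The longest chain is now SetBuild→Pickups→Score→ColorGrade = 7+3+1+8 = 19, so the film shoot takes 19 days.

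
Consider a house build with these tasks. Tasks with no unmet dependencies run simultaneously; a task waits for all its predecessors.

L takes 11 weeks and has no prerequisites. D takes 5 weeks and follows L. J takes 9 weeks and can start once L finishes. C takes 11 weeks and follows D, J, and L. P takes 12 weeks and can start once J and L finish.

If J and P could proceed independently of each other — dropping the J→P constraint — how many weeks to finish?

31

Original critical path: L→J→P = 11+9+12 = 32 ⇒ 32 weeks.
Without J→P, P's earliest start moves from 20 to 11.
The longest chain is now L→J→C = 11+9+11 = 31, so the plan takes 31 weeks.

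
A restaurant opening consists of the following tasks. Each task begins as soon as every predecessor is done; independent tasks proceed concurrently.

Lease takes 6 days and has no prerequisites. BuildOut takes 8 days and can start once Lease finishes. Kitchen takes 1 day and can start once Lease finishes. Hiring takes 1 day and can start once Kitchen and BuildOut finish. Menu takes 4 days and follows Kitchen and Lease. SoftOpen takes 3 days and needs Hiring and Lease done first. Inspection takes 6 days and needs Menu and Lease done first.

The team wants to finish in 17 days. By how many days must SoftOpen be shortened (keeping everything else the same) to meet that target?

Current finish: 18 days; target: 17.
SoftOpen is on every critical path, so each day cut from SoftOpen cuts the finish by one (this holds down to a finish of 17).
Need 18 − 17 = 1 day off SoftOpen → SoftOpen becomes 2 days, finish becomes 17.

1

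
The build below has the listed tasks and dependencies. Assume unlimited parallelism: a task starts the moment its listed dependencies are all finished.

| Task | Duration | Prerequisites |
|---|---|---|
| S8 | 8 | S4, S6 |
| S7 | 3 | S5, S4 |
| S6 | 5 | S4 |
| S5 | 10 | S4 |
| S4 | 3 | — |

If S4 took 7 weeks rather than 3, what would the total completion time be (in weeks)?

20

Actual critical path: S4→S5→S7 = 3+10+3 = 16 ⇒ 16 weeks.
Since S4 is critical, the +4 change carries straight to that chain (now 20 weeks).
That remains the longest chain; total 20 weeks.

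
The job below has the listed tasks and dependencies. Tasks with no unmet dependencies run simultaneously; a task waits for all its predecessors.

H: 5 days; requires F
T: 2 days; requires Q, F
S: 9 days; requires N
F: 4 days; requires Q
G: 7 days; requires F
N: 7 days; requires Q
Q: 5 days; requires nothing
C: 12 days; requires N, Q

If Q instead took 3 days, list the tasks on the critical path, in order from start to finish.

Q, N, C

Actual critical path: Q→N→C = 5+7+12 = 24 ⇒ 24 days.
Since Q is critical, the -2 change carries straight to that chain (now 22 days).
The critical path is still Q→N→C; finish is now 22 days.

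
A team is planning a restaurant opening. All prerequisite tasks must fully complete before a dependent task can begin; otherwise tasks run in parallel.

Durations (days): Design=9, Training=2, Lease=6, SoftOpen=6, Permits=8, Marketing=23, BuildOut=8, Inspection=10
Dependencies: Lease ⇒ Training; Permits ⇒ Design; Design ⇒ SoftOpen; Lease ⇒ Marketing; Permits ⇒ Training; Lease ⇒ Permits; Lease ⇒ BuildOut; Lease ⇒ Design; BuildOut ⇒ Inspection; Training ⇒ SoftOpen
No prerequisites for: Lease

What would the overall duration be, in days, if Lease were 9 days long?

32

Baseline: Lease→Permits→Design→SoftOpen = 6+8+9+6 = 29 → 29 days.
Lease is on the critical path; changing it to 9 makes that path 32 days.
No other chain overtakes it, so the finish is 32 days.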